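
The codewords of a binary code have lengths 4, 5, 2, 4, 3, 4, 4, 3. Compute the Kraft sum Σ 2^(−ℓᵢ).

0.78125

With common denominator 2^5 = 32: Σ 2^(−ℓᵢ) = 2/32 + 1/32 + 8/32 + 2/32 + 4/32 + 2/32 + 2/32 + 4/32 = 25/32 = 0.78125.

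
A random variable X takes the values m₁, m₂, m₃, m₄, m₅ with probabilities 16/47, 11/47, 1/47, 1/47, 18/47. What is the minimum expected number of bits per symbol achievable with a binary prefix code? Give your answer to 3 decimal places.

1.936 bits/symbol

Repeatedly combine the two least-probable nodes; the expected code length is the sum of the merged weights.
merge 1/47 + 1/47 → 2/47
merge 2/47 + 11/47 → 13/47
merge 13/47 + 16/47 → 29/47
merge 18/47 + 29/47 → 1
L = 2/47 + 13/47 + 29/47 + 1 = 91/47 ≈ 1.936 bits/symbol.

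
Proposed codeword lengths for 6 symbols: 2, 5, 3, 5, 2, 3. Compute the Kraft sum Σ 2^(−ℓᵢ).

0.8125

With common denominator 2^5 = 32: Σ 2^(−ℓᵢ) = 8/32 + 1/32 + 4/32 + 1/32 + 8/32 + 4/32 = 26/32 = 0.8125.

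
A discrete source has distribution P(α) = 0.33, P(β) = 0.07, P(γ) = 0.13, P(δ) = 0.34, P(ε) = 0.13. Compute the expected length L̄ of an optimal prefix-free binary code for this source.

2.19 bits/symbol

Repeatedly combine the two least-probable nodes; the expected code length is the sum of the merged weights.
merge 7/100 + 13/100 → 1/5
merge 13/100 + 1/5 → 33/100
merge 33/100 + 33/100 → 33/50
merge 17/50 + 33/50 → 1
L = 1/5 + 33/100 + 33/50 + 1 = 219/100 = 2.19 bits/symbol.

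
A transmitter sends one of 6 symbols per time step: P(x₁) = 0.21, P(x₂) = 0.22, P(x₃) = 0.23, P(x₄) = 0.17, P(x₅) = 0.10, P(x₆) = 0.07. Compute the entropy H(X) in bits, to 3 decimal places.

H = −Σ pᵢ log₂ pᵢ.
−0.21·log₂(0.21) = 0.4728
−0.22·log₂(0.22) = 0.4806
−0.23·log₂(0.23) = 0.4877
−0.17·log₂(0.17) = 0.4346
−0.10·log₂(0.10) = 0.3322
−0.07·log₂(0.07) = 0.2686
Sum ≈ 2.4764 → 2.476 bits.

2.476 bits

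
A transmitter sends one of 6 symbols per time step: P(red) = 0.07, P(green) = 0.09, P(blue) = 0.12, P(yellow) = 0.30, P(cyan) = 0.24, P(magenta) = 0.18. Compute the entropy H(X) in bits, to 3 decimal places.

H = −Σ pᵢ log₂ pᵢ.
−0.07·log₂(0.07) = 0.2686
−0.09·log₂(0.09) = 0.3127
−0.12·log₂(0.12) = 0.3671
−0.30·log₂(0.30) = 0.5211
−0.24·log₂(0.24) = 0.4941
−0.18·log₂(0.18) = 0.4453
Sum ≈ 2.4088 → 2.409 bits.

2.409 bits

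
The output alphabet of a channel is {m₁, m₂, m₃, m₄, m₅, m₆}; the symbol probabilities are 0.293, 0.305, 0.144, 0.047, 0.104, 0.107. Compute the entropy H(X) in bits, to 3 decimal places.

2.336 bits

H = −Σ pᵢ log₂ pᵢ.
−0.293·log₂(0.293) = 0.5189
−0.305·log₂(0.305) = 0.5225
−0.144·log₂(0.144) = 0.4026
−0.047·log₂(0.047) = 0.2073
−0.104·log₂(0.104) = 0.3396
−0.107·log₂(0.107) = 0.3450
Sum ≈ 2.3359 → 2.336 bits.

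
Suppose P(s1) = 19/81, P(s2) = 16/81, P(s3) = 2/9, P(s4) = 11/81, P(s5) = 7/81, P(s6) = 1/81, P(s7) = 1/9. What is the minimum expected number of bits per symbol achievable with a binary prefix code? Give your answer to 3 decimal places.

2.642 bits/symbol

Repeatedly combine the two least-probable nodes; the expected code length is the sum of the merged weights.
merge 1/81 + 7/81 → 8/81
merge 8/81 + 1/9 → 17/81
merge 11/81 + 16/81 → 1/3
merge 17/81 + 2/9 → 35/81
merge 19/81 + 1/3 → 46/81
merge 35/81 + 46/81 → 1
L = 8/81 + 17/81 + 1/3 + 35/81 + 46/81 + 1 = 214/81 ≈ 2.642 bits/symbol.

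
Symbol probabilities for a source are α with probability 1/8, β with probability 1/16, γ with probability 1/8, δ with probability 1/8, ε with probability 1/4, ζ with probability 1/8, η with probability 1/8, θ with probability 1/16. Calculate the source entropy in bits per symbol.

Each probability is a power of 1/2, so log₂(1/p) is an integer.
H = Σ p·log₂(1/p) = 1/8·3 + 1/16·4 + 1/8·3 + 1/8·3 + 1/4·2 + 1/8·3 + 1/8·3 + 1/16·4 = 2.875 bits.

2.875 bits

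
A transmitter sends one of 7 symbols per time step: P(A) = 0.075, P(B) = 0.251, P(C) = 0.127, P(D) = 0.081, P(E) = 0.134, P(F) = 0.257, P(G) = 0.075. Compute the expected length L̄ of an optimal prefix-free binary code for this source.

Repeatedly combine the two least-probable nodes; the expected code length is the sum of the merged weights.
merge 3/40 + 3/40 → 3/20
merge 81/1000 + 127/1000 → 26/125
merge 67/500 + 3/20 → 71/250
merge 26/125 + 251/1000 → 459/1000
merge 257/1000 + 71/250 → 541/1000
merge 459/1000 + 541/1000 → 1
L = 3/20 + 26/125 + 71/250 + 459/1000 + 541/1000 + 1 = 1321/500 = 2.642 bits/symbol.

2.642 bits/symbol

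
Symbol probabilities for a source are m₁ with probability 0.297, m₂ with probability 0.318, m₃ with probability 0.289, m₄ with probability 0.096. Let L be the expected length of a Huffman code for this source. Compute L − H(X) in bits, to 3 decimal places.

0.112 bits

Entropy H = −Σ p log₂ p ≈ 1.8879 bits.
Huffman merges: 12/125+289/1000→77/200; 297/1000+159/500→123/200; 77/200+123/200→1. L = 2 ≈ 2.0000.
L − H = 2.0000 − 1.8879 = 0.112 bits.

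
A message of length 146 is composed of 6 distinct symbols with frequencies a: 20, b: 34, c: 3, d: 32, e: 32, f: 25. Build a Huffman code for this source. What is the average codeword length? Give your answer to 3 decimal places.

2.486 bits/symbol

Probabilities are the counts divided by 146.
Repeatedly combine the two least-probable nodes; the expected code length is the sum of the merged weights.
merge 3/146 + 10/73 → 23/146
merge 23/146 + 25/146 → 24/73
merge 16/73 + 16/73 → 32/73
merge 17/73 + 24/73 → 41/73
merge 32/73 + 41/73 → 1
L = 23/146 + 24/73 + 32/73 + 41/73 + 1 = 363/146 ≈ 2.486 bits/symbol.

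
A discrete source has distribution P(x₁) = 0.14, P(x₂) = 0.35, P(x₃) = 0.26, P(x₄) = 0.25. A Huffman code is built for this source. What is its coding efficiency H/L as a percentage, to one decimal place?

Entropy H = −Σ p log₂ p ≈ 1.9325 bits.
Huffman merges: 7/50+1/4→39/100; 13/50+7/20→61/100; 39/100+61/100→1. L = 2 ≈ 2.0000.
Efficiency = H/L = 1.9325/2.0000 = 96.6%.

96.6%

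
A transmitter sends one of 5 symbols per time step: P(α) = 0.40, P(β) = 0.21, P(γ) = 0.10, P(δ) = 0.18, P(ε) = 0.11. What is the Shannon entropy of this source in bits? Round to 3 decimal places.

2.129 bits

H = −Σ pᵢ log₂ pᵢ.
−0.40·log₂(0.40) = 0.5288
−0.21·log₂(0.21) = 0.4728
−0.10·log₂(0.10) = 0.3322
−0.18·log₂(0.18) = 0.4453
−0.11·log₂(0.11) = 0.3503
Sum ≈ 2.1294 → 2.129 bits.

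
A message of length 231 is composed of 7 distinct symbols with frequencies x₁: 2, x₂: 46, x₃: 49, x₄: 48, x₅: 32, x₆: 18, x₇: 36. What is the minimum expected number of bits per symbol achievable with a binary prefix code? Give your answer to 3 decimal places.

2.667 bits/symbol

Probabilities are the counts divided by 231.
Repeatedly combine the two least-probable nodes; the expected code length is the sum of the merged weights.
merge 2/231 + 6/77 → 20/231
merge 20/231 + 32/231 → 52/231
merge 12/77 + 46/231 → 82/231
merge 16/77 + 7/33 → 97/231
merge 52/231 + 82/231 → 134/231
merge 97/231 + 134/231 → 1
L = 20/231 + 52/231 + 82/231 + 97/231 + 134/231 + 1 = 8/3 ≈ 2.667 bits/symbol.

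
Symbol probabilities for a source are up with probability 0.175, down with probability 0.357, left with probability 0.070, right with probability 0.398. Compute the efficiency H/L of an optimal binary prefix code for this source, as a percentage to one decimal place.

Entropy H = −Σ p log₂ p ≈ 1.7681 bits.
Huffman merges: 7/100+7/40→49/200; 49/200+357/1000→301/500; 199/500+301/500→1. L = 1847/1000 ≈ 1.8470.
Efficiency = H/L = 1.7681/1.8470 = 95.7%.

95.7%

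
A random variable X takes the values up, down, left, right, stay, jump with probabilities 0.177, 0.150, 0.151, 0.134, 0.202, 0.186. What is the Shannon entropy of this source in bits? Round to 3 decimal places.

H = −Σ pᵢ log₂ pᵢ.
−0.177·log₂(0.177) = 0.4422
−0.150·log₂(0.150) = 0.4105
−0.151·log₂(0.151) = 0.4118
−0.134·log₂(0.134) = 0.3886
−0.202·log₂(0.202) = 0.4661
−0.186·log₂(0.186) = 0.4514
Sum ≈ 2.5706 → 2.571 bits.

2.571 bits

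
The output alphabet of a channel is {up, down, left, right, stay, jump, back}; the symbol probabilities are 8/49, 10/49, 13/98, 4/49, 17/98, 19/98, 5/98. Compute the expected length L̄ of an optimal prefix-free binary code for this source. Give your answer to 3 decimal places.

Repeatedly combine the two least-probable nodes; the expected code length is the sum of the merged weights.
merge 5/98 + 4/49 → 13/98
merge 13/98 + 13/98 → 13/49
merge 8/49 + 17/98 → 33/98
merge 19/98 + 10/49 → 39/98
merge 13/49 + 33/98 → 59/98
merge 39/98 + 59/98 → 1
L = 13/98 + 13/49 + 33/98 + 39/98 + 59/98 + 1 = 134/49 ≈ 2.735 bits/symbol.

2.735 bits/symbol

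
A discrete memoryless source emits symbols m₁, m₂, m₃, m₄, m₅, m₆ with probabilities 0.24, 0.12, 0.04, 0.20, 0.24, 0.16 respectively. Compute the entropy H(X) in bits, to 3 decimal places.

H = −Σ pᵢ log₂ pᵢ.
−0.24·log₂(0.24) = 0.4941
−0.12·log₂(0.12) = 0.3671
−0.04·log₂(0.04) = 0.1858
−0.20·log₂(0.20) = 0.4644
−0.24·log₂(0.24) = 0.4941
−0.16·log₂(0.16) = 0.4230
Sum ≈ 2.4285 → 2.428 bits.

2.428 bits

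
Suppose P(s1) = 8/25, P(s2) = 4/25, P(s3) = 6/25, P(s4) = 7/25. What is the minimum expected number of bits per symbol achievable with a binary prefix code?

Repeatedly combine the two least-probable nodes; the expected code length is the sum of the merged weights.
merge 4/25 + 6/25 → 2/5
merge 7/25 + 8/25 → 3/5
merge 2/5 + 3/5 → 1
L = 2/5 + 3/5 + 1 = 2 bits/symbol.

2 bits/symbol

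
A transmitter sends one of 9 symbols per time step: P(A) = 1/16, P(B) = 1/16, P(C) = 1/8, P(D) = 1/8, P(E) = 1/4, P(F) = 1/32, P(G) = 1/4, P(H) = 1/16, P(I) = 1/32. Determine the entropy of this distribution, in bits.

Each probability is a power of 1/2, so log₂(1/p) is an integer.
H = Σ p·log₂(1/p) = 1/16·4 + 1/16·4 + 1/8·3 + 1/8·3 + 1/4·2 + 1/32·5 + 1/4·2 + 1/16·4 + 1/32·5 = 2.8125 bits.

2.8125 bits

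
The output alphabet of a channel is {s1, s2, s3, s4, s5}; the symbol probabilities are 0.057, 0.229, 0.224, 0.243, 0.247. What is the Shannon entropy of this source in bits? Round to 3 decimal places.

2.200 bits

H = −Σ pᵢ log₂ pᵢ.
−0.057·log₂(0.057) = 0.2356
−0.229·log₂(0.229) = 0.4870
−0.224·log₂(0.224) = 0.4835
−0.243·log₂(0.243) = 0.4960
−0.247·log₂(0.247) = 0.4983
Sum ≈ 2.2003 → 2.200 bits.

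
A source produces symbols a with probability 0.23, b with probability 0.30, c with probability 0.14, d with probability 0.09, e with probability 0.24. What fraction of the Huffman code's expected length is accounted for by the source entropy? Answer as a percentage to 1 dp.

99.2%

Entropy H = −Σ p log₂ p ≈ 2.2127 bits.
Huffman merges: 9/100+7/50→23/100; 23/100+23/100→23/50; 6/25+3/10→27/50; 23/50+27/50→1. L = 223/100 ≈ 2.2300.
Efficiency = H/L = 2.2127/2.2300 = 99.2%.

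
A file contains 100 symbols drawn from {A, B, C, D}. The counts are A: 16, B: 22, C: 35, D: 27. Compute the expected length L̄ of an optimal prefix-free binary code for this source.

Probabilities are the counts divided by 100.
Repeatedly combine the two least-probable nodes; the expected code length is the sum of the merged weights.
merge 4/25 + 11/50 → 19/50
merge 27/100 + 7/20 → 31/50
merge 19/50 + 31/50 → 1
L = 19/50 + 31/50 + 1 = 2 bits/symbol.

2 bits/symbol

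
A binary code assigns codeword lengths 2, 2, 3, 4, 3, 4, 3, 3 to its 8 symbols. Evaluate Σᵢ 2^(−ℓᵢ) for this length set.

1.125

With common denominator 2^4 = 16: Σ 2^(−ℓᵢ) = 4/16 + 4/16 + 2/16 + 1/16 + 2/16 + 1/16 + 2/16 + 2/16 = 18/16 = 1.125.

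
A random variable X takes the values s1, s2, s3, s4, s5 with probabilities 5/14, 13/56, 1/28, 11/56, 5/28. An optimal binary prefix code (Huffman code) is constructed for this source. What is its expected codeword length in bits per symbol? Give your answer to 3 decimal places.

Repeatedly combine the two least-probable nodes; the expected code length is the sum of the merged weights.
merge 1/28 + 5/28 → 3/14
merge 11/56 + 3/14 → 23/56
merge 13/56 + 5/14 → 33/56
merge 23/56 + 33/56 → 1
L = 3/14 + 23/56 + 33/56 + 1 = 31/14 ≈ 2.214 bits/symbol.

2.214 bits/symbol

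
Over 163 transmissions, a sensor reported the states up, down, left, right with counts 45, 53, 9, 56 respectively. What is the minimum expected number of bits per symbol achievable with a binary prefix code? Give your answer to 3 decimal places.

1.988 bits/symbol

Probabilities are the counts divided by 163.
Repeatedly combine the two least-probable nodes; the expected code length is the sum of the merged weights.
merge 9/163 + 45/163 → 54/163
merge 53/163 + 54/163 → 107/163
merge 56/163 + 107/163 → 1
L = 54/163 + 107/163 + 1 = 324/163 ≈ 1.988 bits/symbol.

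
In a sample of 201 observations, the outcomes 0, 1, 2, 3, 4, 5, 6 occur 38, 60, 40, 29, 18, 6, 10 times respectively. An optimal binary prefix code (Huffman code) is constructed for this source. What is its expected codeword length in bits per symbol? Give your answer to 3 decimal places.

2.562 bits/symbol

Probabilities are the counts divided by 201.
Repeatedly combine the two least-probable nodes; the expected code length is the sum of the merged weights.
merge 2/67 + 10/201 → 16/201
merge 16/201 + 6/67 → 34/201
merge 29/201 + 34/201 → 21/67
merge 38/201 + 40/201 → 26/67
merge 20/67 + 21/67 → 41/67
merge 26/67 + 41/67 → 1
L = 16/201 + 34/201 + 21/67 + 26/67 + 41/67 + 1 = 515/201 ≈ 2.562 bits/symbol.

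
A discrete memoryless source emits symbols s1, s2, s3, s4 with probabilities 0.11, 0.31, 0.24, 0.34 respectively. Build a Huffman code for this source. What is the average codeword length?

Repeatedly combine the two least-probable nodes; the expected code length is the sum of the merged weights.
merge 11/100 + 6/25 → 7/20
merge 31/100 + 17/50 → 13/20
merge 7/20 + 13/20 → 1
L = 7/20 + 13/20 + 1 = 2 bits/symbol.

2 bits/symbol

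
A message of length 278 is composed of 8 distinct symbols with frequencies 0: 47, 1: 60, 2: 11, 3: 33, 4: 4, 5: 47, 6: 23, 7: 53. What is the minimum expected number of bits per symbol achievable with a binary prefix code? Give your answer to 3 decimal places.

Probabilities are the counts divided by 278.
Repeatedly combine the two least-probable nodes; the expected code length is the sum of the merged weights.
merge 2/139 + 11/278 → 15/278
merge 15/278 + 23/278 → 19/139
merge 33/278 + 19/139 → 71/278
merge 47/278 + 47/278 → 47/139
merge 53/278 + 30/139 → 113/278
merge 71/278 + 47/139 → 165/278
merge 113/278 + 165/278 → 1
L = 15/278 + 19/139 + 71/278 + 47/139 + 113/278 + 165/278 + 1 = 387/139 ≈ 2.784 bits/symbol.

2.784 bits/symbol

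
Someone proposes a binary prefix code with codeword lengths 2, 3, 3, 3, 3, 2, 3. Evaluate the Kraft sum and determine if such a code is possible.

1.125; no

With common denominator 2^3 = 8: Σ 2^(−ℓᵢ) = 2/8 + 1/8 + 1/8 + 1/8 + 1/8 + 2/8 + 1/8 = 9/8 = 1.125.
Kraft's inequality requires Σ ≤ 1; here Σ = 1.125 > 1, so no such prefix code exists.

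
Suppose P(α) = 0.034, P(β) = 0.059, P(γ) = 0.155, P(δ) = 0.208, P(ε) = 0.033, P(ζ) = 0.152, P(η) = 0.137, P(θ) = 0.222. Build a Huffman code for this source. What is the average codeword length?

Repeatedly combine the two least-probable nodes; the expected code length is the sum of the merged weights.
merge 33/1000 + 17/500 → 67/1000
merge 59/1000 + 67/1000 → 63/500
merge 63/500 + 137/1000 → 263/1000
merge 19/125 + 31/200 → 307/1000
merge 26/125 + 111/500 → 43/100
merge 263/1000 + 307/1000 → 57/100
merge 43/100 + 57/100 → 1
L = 67/1000 + 63/500 + 263/1000 + 307/1000 + 43/100 + 57/100 + 1 = 2763/1000 = 2.763 bits/symbol.

2.763 bits/symbol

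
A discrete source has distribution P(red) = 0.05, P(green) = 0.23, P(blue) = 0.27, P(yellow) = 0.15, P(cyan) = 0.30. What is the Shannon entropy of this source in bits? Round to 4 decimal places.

2.1454 bits

H = −Σ pᵢ log₂ pᵢ.
−0.05·log₂(0.05) = 0.2161
−0.23·log₂(0.23) = 0.4877
−0.27·log₂(0.27) = 0.5100
−0.15·log₂(0.15) = 0.4105
−0.30·log₂(0.30) = 0.5211
Sum ≈ 2.1454 → 2.1454 bits.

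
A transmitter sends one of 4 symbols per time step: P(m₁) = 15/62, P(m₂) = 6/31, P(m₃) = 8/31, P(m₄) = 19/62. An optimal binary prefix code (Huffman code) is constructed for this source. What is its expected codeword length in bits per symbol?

2 bits/symbol

Repeatedly combine the two least-probable nodes; the expected code length is the sum of the merged weights.
merge 6/31 + 15/62 → 27/62
merge 8/31 + 19/62 → 35/62
merge 27/62 + 35/62 → 1
L = 27/62 + 35/62 + 1 = 2 bits/symbol.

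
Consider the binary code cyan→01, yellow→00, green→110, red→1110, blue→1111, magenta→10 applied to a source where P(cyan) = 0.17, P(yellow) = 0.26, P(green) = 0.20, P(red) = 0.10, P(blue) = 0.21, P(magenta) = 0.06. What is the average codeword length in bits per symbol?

2.82 bits/symbol

L̄ = Σ pᵢ·ℓᵢ = 0.17·2 + 0.26·2 + 0.20·3 + 0.10·4 + 0.21·4 + 0.06·2 = 2.82 bits/symbol.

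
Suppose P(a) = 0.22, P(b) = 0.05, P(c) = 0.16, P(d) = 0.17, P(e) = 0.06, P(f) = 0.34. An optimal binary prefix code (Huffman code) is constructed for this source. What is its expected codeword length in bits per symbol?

2.38 bits/symbol

Repeatedly combine the two least-probable nodes; the expected code length is the sum of the merged weights.
merge 1/20 + 3/50 → 11/100
merge 11/100 + 4/25 → 27/100
merge 17/100 + 11/50 → 39/100
merge 27/100 + 17/50 → 61/100
merge 39/100 + 61/100 → 1
L = 11/100 + 27/100 + 39/100 + 61/100 + 1 = 119/50 = 2.38 bits/symbol.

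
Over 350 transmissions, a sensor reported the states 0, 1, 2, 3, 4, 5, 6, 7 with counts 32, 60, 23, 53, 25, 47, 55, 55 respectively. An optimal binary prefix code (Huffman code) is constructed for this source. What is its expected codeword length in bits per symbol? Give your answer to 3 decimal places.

Probabilities are the counts divided by 350.
Repeatedly combine the two least-probable nodes; the expected code length is the sum of the merged weights.
merge 23/350 + 1/14 → 24/175
merge 16/175 + 47/350 → 79/350
merge 24/175 + 53/350 → 101/350
merge 11/70 + 11/70 → 11/35
merge 6/35 + 79/350 → 139/350
merge 101/350 + 11/35 → 211/350
merge 139/350 + 211/350 → 1
L = 24/175 + 79/350 + 101/350 + 11/35 + 139/350 + 211/350 + 1 = 519/175 ≈ 2.966 bits/symbol.

2.966 bits/symbol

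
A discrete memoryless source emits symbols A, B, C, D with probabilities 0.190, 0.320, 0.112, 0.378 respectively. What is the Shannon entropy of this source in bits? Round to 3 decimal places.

H = −Σ pᵢ log₂ pᵢ.
−0.190·log₂(0.190) = 0.4552
−0.320·log₂(0.320) = 0.5260
−0.112·log₂(0.112) = 0.3537
−0.378·log₂(0.378) = 0.5305
Sum ≈ 1.8655 → 1.866 bits.

1.866 bits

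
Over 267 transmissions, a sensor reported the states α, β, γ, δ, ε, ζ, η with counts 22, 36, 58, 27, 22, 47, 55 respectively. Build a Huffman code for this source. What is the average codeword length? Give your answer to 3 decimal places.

Probabilities are the counts divided by 267.
Repeatedly combine the two least-probable nodes; the expected code length is the sum of the merged weights.
merge 22/267 + 22/267 → 44/267
merge 9/89 + 12/89 → 21/89
merge 44/267 + 47/267 → 91/267
merge 55/267 + 58/267 → 113/267
merge 21/89 + 91/267 → 154/267
merge 113/267 + 154/267 → 1
L = 44/267 + 21/89 + 91/267 + 113/267 + 154/267 + 1 = 244/89 ≈ 2.742 bits/symbol.

2.742 bits/symbol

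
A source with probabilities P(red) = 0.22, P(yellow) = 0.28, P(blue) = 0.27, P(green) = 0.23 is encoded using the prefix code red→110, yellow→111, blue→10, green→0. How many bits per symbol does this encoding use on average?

L̄ = Σ pᵢ·ℓᵢ = 0.22·3 + 0.28·3 + 0.27·2 + 0.23·1 = 2.27 bits/symbol.

2.27 bits/symbol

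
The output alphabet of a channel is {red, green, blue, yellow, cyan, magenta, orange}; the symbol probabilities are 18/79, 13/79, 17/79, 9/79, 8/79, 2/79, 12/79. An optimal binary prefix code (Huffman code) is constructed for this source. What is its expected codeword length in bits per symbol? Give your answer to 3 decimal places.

Repeatedly combine the two least-probable nodes; the expected code length is the sum of the merged weights.
merge 2/79 + 8/79 → 10/79
merge 9/79 + 10/79 → 19/79
merge 12/79 + 13/79 → 25/79
merge 17/79 + 18/79 → 35/79
merge 19/79 + 25/79 → 44/79
merge 35/79 + 44/79 → 1
L = 10/79 + 19/79 + 25/79 + 35/79 + 44/79 + 1 = 212/79 ≈ 2.684 bits/symbol.

2.684 bits/symbol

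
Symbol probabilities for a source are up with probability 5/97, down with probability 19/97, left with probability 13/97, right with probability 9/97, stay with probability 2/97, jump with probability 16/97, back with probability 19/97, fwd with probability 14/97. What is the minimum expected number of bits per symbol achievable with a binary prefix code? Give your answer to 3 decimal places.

2.845 bits/symbol

Repeatedly combine the two least-probable nodes; the expected code length is the sum of the merged weights.
merge 2/97 + 5/97 → 7/97
merge 7/97 + 9/97 → 16/97
merge 13/97 + 14/97 → 27/97
merge 16/97 + 16/97 → 32/97
merge 19/97 + 19/97 → 38/97
merge 27/97 + 32/97 → 59/97
merge 38/97 + 59/97 → 1
L = 7/97 + 16/97 + 27/97 + 32/97 + 38/97 + 59/97 + 1 = 276/97 ≈ 2.845 bits/symbol.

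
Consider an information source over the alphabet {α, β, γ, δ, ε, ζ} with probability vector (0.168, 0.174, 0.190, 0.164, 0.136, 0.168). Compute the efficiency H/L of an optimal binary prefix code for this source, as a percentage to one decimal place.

Entropy H = −Σ p log₂ p ≈ 2.5781 bits.
Huffman merges: 17/125+41/250→3/10; 21/125+21/125→42/125; 87/500+19/100→91/250; 3/10+42/125→159/250; 91/250+159/250→1. L = 659/250 ≈ 2.6360.
Efficiency = H/L = 2.5781/2.6360 = 97.8%.

97.8%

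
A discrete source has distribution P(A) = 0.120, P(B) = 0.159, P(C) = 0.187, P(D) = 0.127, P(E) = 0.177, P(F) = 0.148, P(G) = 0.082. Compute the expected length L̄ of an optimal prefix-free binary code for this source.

2.813 bits/symbol

Repeatedly combine the two least-probable nodes; the expected code length is the sum of the merged weights.
merge 41/500 + 3/25 → 101/500
merge 127/1000 + 37/250 → 11/40
merge 159/1000 + 177/1000 → 42/125
merge 187/1000 + 101/500 → 389/1000
merge 11/40 + 42/125 → 611/1000
merge 389/1000 + 611/1000 → 1
L = 101/500 + 11/40 + 42/125 + 389/1000 + 611/1000 + 1 = 2813/1000 = 2.813 bits/symbol.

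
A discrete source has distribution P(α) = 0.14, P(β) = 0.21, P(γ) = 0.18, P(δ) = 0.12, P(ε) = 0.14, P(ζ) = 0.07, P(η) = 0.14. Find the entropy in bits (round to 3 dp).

H = −Σ pᵢ log₂ pᵢ.
−0.14·log₂(0.14) = 0.3971
−0.21·log₂(0.21) = 0.4728
−0.18·log₂(0.18) = 0.4453
−0.12·log₂(0.12) = 0.3671
−0.14·log₂(0.14) = 0.3971
−0.07·log₂(0.07) = 0.2686
−0.14·log₂(0.14) = 0.3971
Sum ≈ 2.7451 → 2.745 bits.

2.745 bits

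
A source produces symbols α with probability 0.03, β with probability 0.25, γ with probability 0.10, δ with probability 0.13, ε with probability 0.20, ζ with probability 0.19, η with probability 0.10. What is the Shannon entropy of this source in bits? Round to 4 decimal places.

2.6184 bits

H = −Σ pᵢ log₂ pᵢ.
−0.03·log₂(0.03) = 0.1518
−0.25·log₂(0.25) = 0.5000
−0.10·log₂(0.10) = 0.3322
−0.13·log₂(0.13) = 0.3826
−0.20·log₂(0.20) = 0.4644
−0.19·log₂(0.19) = 0.4552
−0.10·log₂(0.10) = 0.3322
Sum ≈ 2.6184 → 2.6184 bits.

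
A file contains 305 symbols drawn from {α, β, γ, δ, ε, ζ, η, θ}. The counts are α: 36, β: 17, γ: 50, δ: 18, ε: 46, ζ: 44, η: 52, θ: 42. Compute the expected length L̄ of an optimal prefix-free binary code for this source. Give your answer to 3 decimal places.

Probabilities are the counts divided by 305.
Repeatedly combine the two least-probable nodes; the expected code length is the sum of the merged weights.
merge 17/305 + 18/305 → 7/61
merge 7/61 + 36/305 → 71/305
merge 42/305 + 44/305 → 86/305
merge 46/305 + 10/61 → 96/305
merge 52/305 + 71/305 → 123/305
merge 86/305 + 96/305 → 182/305
merge 123/305 + 182/305 → 1
L = 7/61 + 71/305 + 86/305 + 96/305 + 123/305 + 182/305 + 1 = 898/305 ≈ 2.944 bits/symbol.

2.944 bits/symbol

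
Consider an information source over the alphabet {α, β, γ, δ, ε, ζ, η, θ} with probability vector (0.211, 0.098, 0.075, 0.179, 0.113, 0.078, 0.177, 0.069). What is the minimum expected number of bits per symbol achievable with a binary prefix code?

Repeatedly combine the two least-probable nodes; the expected code length is the sum of the merged weights.
merge 69/1000 + 3/40 → 18/125
merge 39/500 + 49/500 → 22/125
merge 113/1000 + 18/125 → 257/1000
merge 22/125 + 177/1000 → 353/1000
merge 179/1000 + 211/1000 → 39/100
merge 257/1000 + 353/1000 → 61/100
merge 39/100 + 61/100 → 1
L = 18/125 + 22/125 + 257/1000 + 353/1000 + 39/100 + 61/100 + 1 = 293/100 = 2.93 bits/symbol.

2.93 bits/symbol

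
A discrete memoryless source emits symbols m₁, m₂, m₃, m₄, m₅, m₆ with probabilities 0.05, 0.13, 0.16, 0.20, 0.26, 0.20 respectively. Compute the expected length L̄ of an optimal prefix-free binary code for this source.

2.52 bits/symbol

Repeatedly combine the two least-probable nodes; the expected code length is the sum of the merged weights.
merge 1/20 + 13/100 → 9/50
merge 4/25 + 9/50 → 17/50
merge 1/5 + 1/5 → 2/5
merge 13/50 + 17/50 → 3/5
merge 2/5 + 3/5 → 1
L = 9/50 + 17/50 + 2/5 + 3/5 + 1 = 63/25 = 2.52 bits/symbol.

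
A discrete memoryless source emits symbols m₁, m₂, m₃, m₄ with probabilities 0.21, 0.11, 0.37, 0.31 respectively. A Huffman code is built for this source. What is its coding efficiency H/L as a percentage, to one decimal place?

Entropy H = −Σ p log₂ p ≈ 1.8776 bits.
Huffman merges: 11/100+21/100→8/25; 31/100+8/25→63/100; 37/100+63/100→1. L = 39/20 ≈ 1.9500.
Efficiency = H/L = 1.8776/1.9500 = 96.3%.

96.3%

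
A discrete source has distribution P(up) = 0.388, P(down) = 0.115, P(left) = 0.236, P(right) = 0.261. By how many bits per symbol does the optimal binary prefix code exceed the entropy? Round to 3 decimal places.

0.077 bits

Entropy H = −Σ p log₂ p ≈ 1.8862 bits.
Huffman merges: 23/200+59/250→351/1000; 261/1000+351/1000→153/250; 97/250+153/250→1. L = 1963/1000 ≈ 1.9630.
L − H = 1.9630 − 1.8862 = 0.077 bits.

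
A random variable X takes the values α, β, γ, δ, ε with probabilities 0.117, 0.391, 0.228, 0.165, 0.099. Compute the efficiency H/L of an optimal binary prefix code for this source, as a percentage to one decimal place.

Entropy H = −Σ p log₂ p ≈ 2.1374 bits.
Huffman merges: 99/1000+117/1000→27/125; 33/200+27/125→381/1000; 57/250+381/1000→609/1000; 391/1000+609/1000→1. L = 1103/500 ≈ 2.2060.
Efficiency = H/L = 2.1374/2.2060 = 96.9%.

96.9%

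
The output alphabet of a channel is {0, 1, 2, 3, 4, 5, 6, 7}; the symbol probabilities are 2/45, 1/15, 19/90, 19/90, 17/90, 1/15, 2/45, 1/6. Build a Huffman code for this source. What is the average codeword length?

Repeatedly combine the two least-probable nodes; the expected code length is the sum of the merged weights.
merge 2/45 + 2/45 → 4/45
merge 1/15 + 1/15 → 2/15
merge 4/45 + 2/15 → 2/9
merge 1/6 + 17/90 → 16/45
merge 19/90 + 19/90 → 19/45
merge 2/9 + 16/45 → 26/45
merge 19/45 + 26/45 → 1
L = 4/45 + 2/15 + 2/9 + 16/45 + 19/45 + 26/45 + 1 = 14/5 = 2.8 bits/symbol.

2.8 bits/symbol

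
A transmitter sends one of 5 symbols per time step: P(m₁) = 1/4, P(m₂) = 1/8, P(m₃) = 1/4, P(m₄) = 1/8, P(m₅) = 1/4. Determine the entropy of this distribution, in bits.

2.25 bits

Each probability is a power of 1/2, so log₂(1/p) is an integer.
H = Σ p·log₂(1/p) = 1/4·2 + 1/8·3 + 1/4·2 + 1/8·3 + 1/4·2 = 2.25 bits.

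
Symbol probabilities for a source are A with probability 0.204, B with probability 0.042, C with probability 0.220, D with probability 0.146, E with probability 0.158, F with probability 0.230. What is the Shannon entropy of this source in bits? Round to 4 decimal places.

H = −Σ pᵢ log₂ pᵢ.
−0.204·log₂(0.204) = 0.4678
−0.042·log₂(0.042) = 0.1921
−0.220·log₂(0.220) = 0.4806
−0.146·log₂(0.146) = 0.4053
−0.158·log₂(0.158) = 0.4206
−0.230·log₂(0.230) = 0.4877
Sum ≈ 2.4541 → 2.4541 bits.

2.4541 bits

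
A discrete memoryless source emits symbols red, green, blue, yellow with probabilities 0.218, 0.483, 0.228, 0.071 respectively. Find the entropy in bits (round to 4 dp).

H = −Σ pᵢ log₂ pᵢ.
−0.218·log₂(0.218) = 0.4791
−0.483·log₂(0.483) = 0.5071
−0.228·log₂(0.228) = 0.4863
−0.071·log₂(0.071) = 0.2709
Sum ≈ 1.7434 → 1.7434 bits.

1.7434 bits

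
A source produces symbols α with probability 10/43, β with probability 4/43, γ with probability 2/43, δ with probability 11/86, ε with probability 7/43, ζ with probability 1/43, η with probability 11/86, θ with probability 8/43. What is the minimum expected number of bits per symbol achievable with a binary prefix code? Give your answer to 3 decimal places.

Repeatedly combine the two least-probable nodes; the expected code length is the sum of the merged weights.
merge 1/43 + 2/43 → 3/43
merge 3/43 + 4/43 → 7/43
merge 11/86 + 11/86 → 11/43
merge 7/43 + 7/43 → 14/43
merge 8/43 + 10/43 → 18/43
merge 11/43 + 14/43 → 25/43
merge 18/43 + 25/43 → 1
L = 3/43 + 7/43 + 11/43 + 14/43 + 18/43 + 25/43 + 1 = 121/43 ≈ 2.814 bits/symbol.

2.814 bits/symbol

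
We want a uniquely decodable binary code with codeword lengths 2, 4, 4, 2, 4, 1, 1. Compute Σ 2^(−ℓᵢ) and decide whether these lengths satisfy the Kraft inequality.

With common denominator 2^4 = 16: Σ 2^(−ℓᵢ) = 4/16 + 1/16 + 1/16 + 4/16 + 1/16 + 8/16 + 8/16 = 27/16 = 1.6875.
Kraft's inequality requires Σ ≤ 1; here Σ = 1.6875 > 1, so no such prefix code exists.

1.6875; no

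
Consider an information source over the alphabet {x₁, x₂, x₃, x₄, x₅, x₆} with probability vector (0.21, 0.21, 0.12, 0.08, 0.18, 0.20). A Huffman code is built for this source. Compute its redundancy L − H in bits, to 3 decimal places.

0.066 bits

Entropy H = −Σ p log₂ p ≈ 2.5139 bits.
Huffman merges: 2/25+3/25→1/5; 9/50+1/5→19/50; 1/5+21/100→41/100; 21/100+19/50→59/100; 41/100+59/100→1. L = 129/50 ≈ 2.5800.
L − H = 2.5800 − 2.5139 = 0.066 bits.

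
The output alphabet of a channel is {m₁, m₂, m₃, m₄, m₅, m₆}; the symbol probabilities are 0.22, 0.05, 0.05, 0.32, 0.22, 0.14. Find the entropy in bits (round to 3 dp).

H = −Σ pᵢ log₂ pᵢ.
−0.22·log₂(0.22) = 0.4806
−0.05·log₂(0.05) = 0.2161
−0.05·log₂(0.05) = 0.2161
−0.32·log₂(0.32) = 0.5260
−0.22·log₂(0.22) = 0.4806
−0.14·log₂(0.14) = 0.3971
Sum ≈ 2.3165 → 2.316 bits.

2.316 bits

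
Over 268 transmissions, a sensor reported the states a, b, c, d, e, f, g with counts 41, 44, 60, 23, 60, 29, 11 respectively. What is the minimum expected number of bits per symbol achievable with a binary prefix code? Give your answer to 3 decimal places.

2.679 bits/symbol

Probabilities are the counts divided by 268.
Repeatedly combine the two least-probable nodes; the expected code length is the sum of the merged weights.
merge 11/268 + 23/268 → 17/134
merge 29/268 + 17/134 → 63/268
merge 41/268 + 11/67 → 85/268
merge 15/67 + 15/67 → 30/67
merge 63/268 + 85/268 → 37/67
merge 30/67 + 37/67 → 1
L = 17/134 + 63/268 + 85/268 + 30/67 + 37/67 + 1 = 359/134 ≈ 2.679 bits/symbol.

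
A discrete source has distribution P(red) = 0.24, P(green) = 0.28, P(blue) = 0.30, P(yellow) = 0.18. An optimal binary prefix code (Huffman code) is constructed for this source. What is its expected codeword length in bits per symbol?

Repeatedly combine the two least-probable nodes; the expected code length is the sum of the merged weights.
merge 9/50 + 6/25 → 21/50
merge 7/25 + 3/10 → 29/50
merge 21/50 + 29/50 → 1
L = 21/50 + 29/50 + 1 = 2 bits/symbol.

2 bits/symbol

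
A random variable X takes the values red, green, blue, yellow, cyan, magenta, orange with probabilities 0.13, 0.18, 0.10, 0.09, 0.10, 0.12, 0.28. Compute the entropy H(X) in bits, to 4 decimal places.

2.6863 bits

H = −Σ pᵢ log₂ pᵢ.
−0.13·log₂(0.13) = 0.3826
−0.18·log₂(0.18) = 0.4453
−0.10·log₂(0.10) = 0.3322
−0.09·log₂(0.09) = 0.3127
−0.10·log₂(0.10) = 0.3322
−0.12·log₂(0.12) = 0.3671
−0.28·log₂(0.28) = 0.5142
Sum ≈ 2.6863 → 2.6863 bits.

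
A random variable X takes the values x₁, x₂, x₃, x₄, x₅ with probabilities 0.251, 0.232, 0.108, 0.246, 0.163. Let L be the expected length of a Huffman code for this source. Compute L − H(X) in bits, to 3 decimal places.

Entropy H = −Σ p log₂ p ≈ 2.2606 bits.
Huffman merges: 27/250+163/1000→271/1000; 29/125+123/500→239/500; 251/1000+271/1000→261/500; 239/500+261/500→1. L = 2271/1000 ≈ 2.2710.
L − H = 2.2710 − 2.2606 = 0.010 bits.

0.010 bits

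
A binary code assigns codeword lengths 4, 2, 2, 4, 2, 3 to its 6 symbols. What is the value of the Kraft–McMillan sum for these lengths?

1

With common denominator 2^4 = 16: Σ 2^(−ℓᵢ) = 1/16 + 4/16 + 4/16 + 1/16 + 4/16 + 2/16 = 16/16 = 1.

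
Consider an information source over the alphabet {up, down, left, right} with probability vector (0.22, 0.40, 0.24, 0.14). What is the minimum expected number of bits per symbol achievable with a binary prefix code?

1.96 bits/symbol

Repeatedly combine the two least-probable nodes; the expected code length is the sum of the merged weights.
merge 7/50 + 11/50 → 9/25
merge 6/25 + 9/25 → 3/5
merge 2/5 + 3/5 → 1
L = 9/25 + 3/5 + 1 = 49/25 = 1.96 bits/symbol.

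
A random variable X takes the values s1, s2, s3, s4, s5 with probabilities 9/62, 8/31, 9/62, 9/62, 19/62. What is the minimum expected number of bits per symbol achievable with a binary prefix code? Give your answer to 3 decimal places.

Repeatedly combine the two least-probable nodes; the expected code length is the sum of the merged weights.
merge 9/62 + 9/62 → 9/31
merge 9/62 + 8/31 → 25/62
merge 9/31 + 19/62 → 37/62
merge 25/62 + 37/62 → 1
L = 9/31 + 25/62 + 37/62 + 1 = 71/31 ≈ 2.290 bits/symbol.

2.290 bits/symbol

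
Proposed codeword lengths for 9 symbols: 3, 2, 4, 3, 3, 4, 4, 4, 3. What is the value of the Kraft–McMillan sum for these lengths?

With common denominator 2^4 = 16: Σ 2^(−ℓᵢ) = 2/16 + 4/16 + 1/16 + 2/16 + 2/16 + 1/16 + 1/16 + 1/16 + 2/16 = 16/16 = 1.

1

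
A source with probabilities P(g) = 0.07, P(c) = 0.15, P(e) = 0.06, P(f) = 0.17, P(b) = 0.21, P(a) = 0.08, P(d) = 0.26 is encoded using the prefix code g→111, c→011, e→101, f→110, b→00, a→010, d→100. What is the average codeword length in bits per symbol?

L̄ = Σ pᵢ·ℓᵢ = 0.07·3 + 0.15·3 + 0.06·3 + 0.17·3 + 0.21·2 + 0.08·3 + 0.26·3 = 2.79 bits/symbol.

2.79 bits/symbol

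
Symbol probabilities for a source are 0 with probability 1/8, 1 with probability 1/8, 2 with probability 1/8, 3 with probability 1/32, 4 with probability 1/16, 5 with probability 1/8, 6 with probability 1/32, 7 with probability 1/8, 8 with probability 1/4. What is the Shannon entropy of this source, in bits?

Each probability is a power of 1/2, so log₂(1/p) is an integer.
H = Σ p·log₂(1/p) = 1/8·3 + 1/8·3 + 1/8·3 + 1/32·5 + 1/16·4 + 1/8·3 + 1/32·5 + 1/8·3 + 1/4·2 = 2.9375 bits.

2.9375 bits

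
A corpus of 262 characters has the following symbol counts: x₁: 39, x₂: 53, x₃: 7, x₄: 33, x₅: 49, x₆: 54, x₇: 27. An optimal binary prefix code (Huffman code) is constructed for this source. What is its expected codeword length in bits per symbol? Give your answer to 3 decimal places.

2.721 bits/symbol

Probabilities are the counts divided by 262.
Repeatedly combine the two least-probable nodes; the expected code length is the sum of the merged weights.
merge 7/262 + 27/262 → 17/131
merge 33/262 + 17/131 → 67/262
merge 39/262 + 49/262 → 44/131
merge 53/262 + 27/131 → 107/262
merge 67/262 + 44/131 → 155/262
merge 107/262 + 155/262 → 1
L = 17/131 + 67/262 + 44/131 + 107/262 + 155/262 + 1 = 713/262 ≈ 2.721 bits/symbol.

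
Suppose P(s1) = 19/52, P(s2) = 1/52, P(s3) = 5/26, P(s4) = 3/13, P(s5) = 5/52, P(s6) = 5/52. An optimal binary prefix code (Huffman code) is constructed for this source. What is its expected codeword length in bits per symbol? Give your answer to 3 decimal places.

2.327 bits/symbol

Repeatedly combine the two least-probable nodes; the expected code length is the sum of the merged weights.
merge 1/52 + 5/52 → 3/26
merge 5/52 + 3/26 → 11/52
merge 5/26 + 11/52 → 21/52
merge 3/13 + 19/52 → 31/52
merge 21/52 + 31/52 → 1
L = 3/26 + 11/52 + 21/52 + 31/52 + 1 = 121/52 ≈ 2.327 bits/symbol.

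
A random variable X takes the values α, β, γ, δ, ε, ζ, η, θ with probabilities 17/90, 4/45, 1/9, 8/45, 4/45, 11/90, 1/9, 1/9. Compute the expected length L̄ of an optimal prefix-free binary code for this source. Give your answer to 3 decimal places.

Repeatedly combine the two least-probable nodes; the expected code length is the sum of the merged weights.
merge 4/45 + 4/45 → 8/45
merge 1/9 + 1/9 → 2/9
merge 1/9 + 11/90 → 7/30
merge 8/45 + 8/45 → 16/45
merge 17/90 + 2/9 → 37/90
merge 7/30 + 16/45 → 53/90
merge 37/90 + 53/90 → 1
L = 8/45 + 2/9 + 7/30 + 16/45 + 37/90 + 53/90 + 1 = 269/90 ≈ 2.989 bits/symbol.

2.989 bits/symbol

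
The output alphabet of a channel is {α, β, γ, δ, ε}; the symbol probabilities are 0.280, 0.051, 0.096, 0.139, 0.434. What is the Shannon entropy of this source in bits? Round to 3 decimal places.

H = −Σ pᵢ log₂ pᵢ.
−0.280·log₂(0.280) = 0.5142
−0.051·log₂(0.051) = 0.2190
−0.096·log₂(0.096) = 0.3246
−0.139·log₂(0.139) = 0.3957
−0.434·log₂(0.434) = 0.5226
Sum ≈ 1.9761 → 1.976 bits.

1.976 bits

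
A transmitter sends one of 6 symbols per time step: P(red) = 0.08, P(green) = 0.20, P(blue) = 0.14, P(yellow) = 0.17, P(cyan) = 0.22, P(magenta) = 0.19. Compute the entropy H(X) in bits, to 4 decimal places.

H = −Σ pᵢ log₂ pᵢ.
−0.08·log₂(0.08) = 0.2915
−0.20·log₂(0.20) = 0.4644
−0.14·log₂(0.14) = 0.3971
−0.17·log₂(0.17) = 0.4346
−0.22·log₂(0.22) = 0.4806
−0.19·log₂(0.19) = 0.4552
Sum ≈ 2.5234 → 2.5234 bits.

2.5234 bits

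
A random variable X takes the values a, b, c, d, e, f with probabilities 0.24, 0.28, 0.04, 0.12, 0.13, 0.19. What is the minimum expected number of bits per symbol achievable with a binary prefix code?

Repeatedly combine the two least-probable nodes; the expected code length is the sum of the merged weights.
merge 1/25 + 3/25 → 4/25
merge 13/100 + 4/25 → 29/100
merge 19/100 + 6/25 → 43/100
merge 7/25 + 29/100 → 57/100
merge 43/100 + 57/100 → 1
L = 4/25 + 29/100 + 43/100 + 57/100 + 1 = 49/20 = 2.45 bits/symbol.

2.45 bits/symbol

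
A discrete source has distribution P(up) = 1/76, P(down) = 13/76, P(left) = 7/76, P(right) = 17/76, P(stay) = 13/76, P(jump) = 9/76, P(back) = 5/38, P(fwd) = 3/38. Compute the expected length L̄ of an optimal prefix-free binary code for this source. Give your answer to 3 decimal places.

Repeatedly combine the two least-probable nodes; the expected code length is the sum of the merged weights.
merge 1/76 + 3/38 → 7/76
merge 7/76 + 7/76 → 7/38
merge 9/76 + 5/38 → 1/4
merge 13/76 + 13/76 → 13/38
merge 7/38 + 17/76 → 31/76
merge 1/4 + 13/38 → 45/76
merge 31/76 + 45/76 → 1
L = 7/76 + 7/38 + 1/4 + 13/38 + 31/76 + 45/76 + 1 = 109/38 ≈ 2.868 bits/symbol.

2.868 bits/symbol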